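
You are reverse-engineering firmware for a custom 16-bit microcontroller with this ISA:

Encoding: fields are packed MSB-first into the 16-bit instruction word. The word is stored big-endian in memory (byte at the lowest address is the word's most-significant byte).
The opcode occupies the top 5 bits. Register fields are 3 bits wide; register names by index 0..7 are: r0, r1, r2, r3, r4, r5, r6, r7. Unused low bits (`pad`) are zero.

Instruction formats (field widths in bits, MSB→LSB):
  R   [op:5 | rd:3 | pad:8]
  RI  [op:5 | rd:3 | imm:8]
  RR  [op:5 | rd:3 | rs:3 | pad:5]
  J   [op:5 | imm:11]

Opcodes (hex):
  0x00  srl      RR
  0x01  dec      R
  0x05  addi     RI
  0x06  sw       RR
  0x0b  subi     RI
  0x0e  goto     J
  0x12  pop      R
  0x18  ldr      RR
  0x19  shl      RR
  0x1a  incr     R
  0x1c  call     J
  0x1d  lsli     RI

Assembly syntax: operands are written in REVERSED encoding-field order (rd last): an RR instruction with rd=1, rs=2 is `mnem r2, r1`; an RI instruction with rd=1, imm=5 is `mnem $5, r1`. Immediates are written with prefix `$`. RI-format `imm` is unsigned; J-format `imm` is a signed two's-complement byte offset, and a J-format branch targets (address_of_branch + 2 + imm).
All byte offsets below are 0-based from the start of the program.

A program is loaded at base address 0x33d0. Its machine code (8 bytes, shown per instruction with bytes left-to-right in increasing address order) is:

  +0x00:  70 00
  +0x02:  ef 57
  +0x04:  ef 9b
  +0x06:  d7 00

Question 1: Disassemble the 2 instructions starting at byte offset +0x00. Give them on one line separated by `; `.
off 0x00: read 70 00 as big → 0x7000
  top 5b → 0xe → goto [J]
  [10:0] imm=0 = $0
off 0x02: read ef 57 as big → 0xef57
  top 5b → 0x1d → lsli [RI]
  [10:8] rd=7 = r7
  [7:0] imm=87 = $87

goto $0; lsli $87, r7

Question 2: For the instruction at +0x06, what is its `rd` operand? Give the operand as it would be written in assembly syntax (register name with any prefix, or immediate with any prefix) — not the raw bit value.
r7

@+06  big-endian(d7 00) = 0xd700
  top 5b → 0x1a → incr [R]
  [10:8] rd=7 = r7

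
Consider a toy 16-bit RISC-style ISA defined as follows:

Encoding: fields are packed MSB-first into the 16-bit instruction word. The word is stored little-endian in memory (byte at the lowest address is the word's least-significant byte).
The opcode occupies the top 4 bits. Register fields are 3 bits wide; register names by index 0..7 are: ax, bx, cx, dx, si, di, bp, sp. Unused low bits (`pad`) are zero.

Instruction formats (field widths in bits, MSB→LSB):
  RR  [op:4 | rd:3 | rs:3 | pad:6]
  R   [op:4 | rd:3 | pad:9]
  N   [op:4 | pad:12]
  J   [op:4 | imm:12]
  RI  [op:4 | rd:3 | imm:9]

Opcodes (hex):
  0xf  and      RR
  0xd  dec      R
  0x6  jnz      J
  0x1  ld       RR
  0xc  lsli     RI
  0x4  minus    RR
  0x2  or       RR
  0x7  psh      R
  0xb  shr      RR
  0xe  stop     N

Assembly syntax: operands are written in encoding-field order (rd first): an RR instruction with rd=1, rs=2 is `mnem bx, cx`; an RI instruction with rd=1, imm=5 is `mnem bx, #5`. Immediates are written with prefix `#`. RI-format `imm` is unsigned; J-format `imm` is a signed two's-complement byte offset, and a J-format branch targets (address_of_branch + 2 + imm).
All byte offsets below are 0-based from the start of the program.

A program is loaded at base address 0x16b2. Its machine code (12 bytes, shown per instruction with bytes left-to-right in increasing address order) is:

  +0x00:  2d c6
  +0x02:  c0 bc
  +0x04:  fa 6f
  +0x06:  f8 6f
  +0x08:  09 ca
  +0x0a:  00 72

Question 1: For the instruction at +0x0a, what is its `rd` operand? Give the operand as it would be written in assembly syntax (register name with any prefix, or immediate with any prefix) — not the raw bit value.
bx

off 0x0a: read 00 72 as little → 0x7200
  opcode bits[15:12]=0x7: psh/R
  rd: (w>>9)&0x7=0x1 → bx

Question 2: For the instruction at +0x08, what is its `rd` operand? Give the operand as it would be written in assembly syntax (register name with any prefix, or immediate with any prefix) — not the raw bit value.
di

[08] 09 ca → 0xca09
  opcode bits[15:12]=0xc: lsli/RI
  rd: (w>>9)&0x7=0x5 → di
  imm: (w>>0)&0x1ff=0x9 → #9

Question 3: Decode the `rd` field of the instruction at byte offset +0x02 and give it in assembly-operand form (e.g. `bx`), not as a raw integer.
bp

+0x02: c0 bc ⇒ word 0xbcc0 (little)
  opcode bits[15:12]=0xb: shr/RR
  [11:9] rd=6 = bp
  [8:6] rs=3 = dx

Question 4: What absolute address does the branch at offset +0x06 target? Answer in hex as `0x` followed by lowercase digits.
[06] f8 6f → 0x6ff8
  opcode bits[15:12]=0x6: jnz/J
  [11:0] imm=4088 (s12→-8) = #-8
  target = base 0x16b2 + off 0x06 + 2 + imm -8 = 0x16b2

0x16b2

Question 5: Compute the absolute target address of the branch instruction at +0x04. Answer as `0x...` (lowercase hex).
@+04  little-endian(fa 6f) = 0x6ffa
  top 4b → 0x6 → jnz [J]
  imm: (w>>0)&0xfff=0xffa (s12→-6) → #-6
  target = base 0x16b2 + off 0x04 + 2 + imm -6 = 0x16b2

0x16b2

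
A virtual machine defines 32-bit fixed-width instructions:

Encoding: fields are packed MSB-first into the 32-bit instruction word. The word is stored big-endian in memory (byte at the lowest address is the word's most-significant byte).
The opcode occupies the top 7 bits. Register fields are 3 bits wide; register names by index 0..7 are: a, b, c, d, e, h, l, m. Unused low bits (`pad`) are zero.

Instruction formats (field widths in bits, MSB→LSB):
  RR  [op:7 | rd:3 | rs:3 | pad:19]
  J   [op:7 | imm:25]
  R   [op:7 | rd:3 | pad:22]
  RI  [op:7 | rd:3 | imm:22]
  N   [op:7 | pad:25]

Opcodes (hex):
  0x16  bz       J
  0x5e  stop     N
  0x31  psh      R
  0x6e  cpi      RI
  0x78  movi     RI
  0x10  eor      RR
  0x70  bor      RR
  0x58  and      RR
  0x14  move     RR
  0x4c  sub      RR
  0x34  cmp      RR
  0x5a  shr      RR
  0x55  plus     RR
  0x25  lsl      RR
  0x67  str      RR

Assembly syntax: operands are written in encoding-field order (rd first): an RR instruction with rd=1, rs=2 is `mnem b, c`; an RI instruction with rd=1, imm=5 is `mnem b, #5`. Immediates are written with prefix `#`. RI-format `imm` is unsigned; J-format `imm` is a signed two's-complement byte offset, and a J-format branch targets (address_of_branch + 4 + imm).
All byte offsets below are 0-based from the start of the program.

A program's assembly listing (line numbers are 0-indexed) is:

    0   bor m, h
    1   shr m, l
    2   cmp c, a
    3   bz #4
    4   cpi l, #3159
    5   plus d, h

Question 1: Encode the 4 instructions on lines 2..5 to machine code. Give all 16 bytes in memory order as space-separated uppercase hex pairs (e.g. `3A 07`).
2. cmp fields op=0x34:7|rd=2:3|rs=0:3|pad=0:19 → word 68800000h → 68 80 00 00
3. bz fields op=0x16:7|imm=4:25 → word 2c000004h → 2c 00 00 04
4. cpi fields op=0x6e:7|rd=6:3|imm=3159:22 → word dd800c57h → dd 80 0c 57
5. plus fields op=0x55:7|rd=3:3|rs=5:3|pad=0:19 → word aae80000h → aa e8 00 00

68 80 00 00 2C 00 00 04 DD 80 0C 57 AA E8 00 00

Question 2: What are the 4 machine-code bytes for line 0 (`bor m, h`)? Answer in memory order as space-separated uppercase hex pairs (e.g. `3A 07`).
E1 E8 00 00

L0: bor op=0x70:7|rd=7:3|rs=5:3|pad=0:19 ⇒ 0xe1e80000 ⇒ big e1 e8 00 00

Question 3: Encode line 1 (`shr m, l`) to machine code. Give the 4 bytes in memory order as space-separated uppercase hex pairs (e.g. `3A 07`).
B5 F0 00 00

L1: shr op=0x5a:7|rd=7:3|rs=6:3|pad=0:19 ⇒ 0xb5f00000 ⇒ big b5 f0 00 00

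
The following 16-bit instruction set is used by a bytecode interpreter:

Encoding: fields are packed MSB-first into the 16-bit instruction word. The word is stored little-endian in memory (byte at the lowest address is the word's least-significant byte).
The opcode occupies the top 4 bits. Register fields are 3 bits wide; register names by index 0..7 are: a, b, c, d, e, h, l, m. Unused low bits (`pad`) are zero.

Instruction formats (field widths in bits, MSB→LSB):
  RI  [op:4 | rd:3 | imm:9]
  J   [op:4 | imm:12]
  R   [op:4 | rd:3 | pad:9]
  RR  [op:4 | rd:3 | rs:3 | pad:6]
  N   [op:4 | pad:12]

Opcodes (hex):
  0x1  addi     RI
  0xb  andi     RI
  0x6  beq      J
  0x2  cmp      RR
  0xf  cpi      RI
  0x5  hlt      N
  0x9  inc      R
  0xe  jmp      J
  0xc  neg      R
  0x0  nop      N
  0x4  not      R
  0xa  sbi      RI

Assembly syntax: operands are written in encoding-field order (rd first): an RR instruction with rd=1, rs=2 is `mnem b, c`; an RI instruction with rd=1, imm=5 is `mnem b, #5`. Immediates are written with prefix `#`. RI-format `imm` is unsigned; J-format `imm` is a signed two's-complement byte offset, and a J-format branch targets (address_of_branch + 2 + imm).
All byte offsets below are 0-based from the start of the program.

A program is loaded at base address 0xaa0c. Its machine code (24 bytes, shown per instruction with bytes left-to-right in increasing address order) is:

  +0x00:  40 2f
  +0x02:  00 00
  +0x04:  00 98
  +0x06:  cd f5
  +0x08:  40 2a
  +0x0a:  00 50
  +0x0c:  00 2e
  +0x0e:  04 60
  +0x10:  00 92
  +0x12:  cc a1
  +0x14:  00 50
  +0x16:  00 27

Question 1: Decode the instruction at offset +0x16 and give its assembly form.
cmp d, e

[16] 00 27 → 0x2700
  top 4b → 0x2 → cmp [RR]
  rd@[11:9]=0x3 ⇒ d
  rs@[8:6]=0x4 ⇒ e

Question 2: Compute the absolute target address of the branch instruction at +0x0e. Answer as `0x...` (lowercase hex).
[0e] 04 60 → 0x6004
  top 4b → 0x6 → beq [J]
  imm: (w>>0)&0xfff=0x4 → #4
  target = base 0xaa0c + off 0x0e + 2 + imm 4 = 0xaa20

0xaa20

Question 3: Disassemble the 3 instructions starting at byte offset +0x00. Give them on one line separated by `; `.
off 0x00: read 40 2f as little → 0x2f40
  top 4b → 0x2 → cmp [RR]
  rd@[11:9]=0x7 ⇒ m
  rs@[8:6]=0x5 ⇒ h
off 0x02: read 00 00 as little → 0x0000
  top 4b → 0x0 → nop [N]
off 0x04: read 00 98 as little → 0x9800
  top 4b → 0x9 → inc [R]
  rd@[11:9]=0x4 ⇒ e

cmp m, h; nop; inc e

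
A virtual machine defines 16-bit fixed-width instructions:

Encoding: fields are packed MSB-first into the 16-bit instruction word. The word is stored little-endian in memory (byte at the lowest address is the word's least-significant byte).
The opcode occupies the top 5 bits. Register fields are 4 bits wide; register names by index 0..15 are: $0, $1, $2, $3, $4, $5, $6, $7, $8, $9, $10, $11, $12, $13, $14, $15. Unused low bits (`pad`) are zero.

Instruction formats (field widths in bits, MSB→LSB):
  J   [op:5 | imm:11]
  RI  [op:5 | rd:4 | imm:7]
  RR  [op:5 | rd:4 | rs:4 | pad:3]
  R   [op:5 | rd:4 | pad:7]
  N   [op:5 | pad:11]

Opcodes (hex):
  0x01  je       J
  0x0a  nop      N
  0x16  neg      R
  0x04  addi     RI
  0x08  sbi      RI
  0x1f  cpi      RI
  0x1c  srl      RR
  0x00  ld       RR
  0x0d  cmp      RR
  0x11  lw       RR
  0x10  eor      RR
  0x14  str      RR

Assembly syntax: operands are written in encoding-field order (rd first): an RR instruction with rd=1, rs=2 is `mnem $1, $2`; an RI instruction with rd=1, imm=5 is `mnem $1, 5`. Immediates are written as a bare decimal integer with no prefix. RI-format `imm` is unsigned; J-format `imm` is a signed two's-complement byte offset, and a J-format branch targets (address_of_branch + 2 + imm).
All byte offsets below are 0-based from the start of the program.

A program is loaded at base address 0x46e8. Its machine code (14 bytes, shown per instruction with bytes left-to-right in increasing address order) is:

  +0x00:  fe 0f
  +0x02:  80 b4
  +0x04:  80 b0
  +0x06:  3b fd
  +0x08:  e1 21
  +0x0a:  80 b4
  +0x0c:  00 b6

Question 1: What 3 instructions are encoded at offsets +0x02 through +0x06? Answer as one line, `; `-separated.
neg $9; neg $1; cpi $10, 59

@+02  little-endian(80 b4) = 0xb480
  top 5b → 0x16 → neg [R]
  rd@[10:7]=0x9 ⇒ $9
@+04  little-endian(80 b0) = 0xb080
  top 5b → 0x16 → neg [R]
  rd@[10:7]=0x1 ⇒ $1
@+06  little-endian(3b fd) = 0xfd3b
  top 5b → 0x1f → cpi [RI]
  rd@[10:7]=0xa ⇒ $10
  imm@[6:0]=0x3b ⇒ 59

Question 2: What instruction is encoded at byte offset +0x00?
@+00  little-endian(fe 0f) = 0x0ffe
  top 5b → 0x1 → je [J]
  imm: (w>>0)&0x7ff=0x7fe (s11→-2) → -2

je -2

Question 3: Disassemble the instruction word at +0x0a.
neg $9

+0x0a: 80 b4 ⇒ word 0xb480 (little)
  op=0xb480>>11=0x16 ⇒ neg (R)
  rd: (w>>7)&0xf=0x9 → $9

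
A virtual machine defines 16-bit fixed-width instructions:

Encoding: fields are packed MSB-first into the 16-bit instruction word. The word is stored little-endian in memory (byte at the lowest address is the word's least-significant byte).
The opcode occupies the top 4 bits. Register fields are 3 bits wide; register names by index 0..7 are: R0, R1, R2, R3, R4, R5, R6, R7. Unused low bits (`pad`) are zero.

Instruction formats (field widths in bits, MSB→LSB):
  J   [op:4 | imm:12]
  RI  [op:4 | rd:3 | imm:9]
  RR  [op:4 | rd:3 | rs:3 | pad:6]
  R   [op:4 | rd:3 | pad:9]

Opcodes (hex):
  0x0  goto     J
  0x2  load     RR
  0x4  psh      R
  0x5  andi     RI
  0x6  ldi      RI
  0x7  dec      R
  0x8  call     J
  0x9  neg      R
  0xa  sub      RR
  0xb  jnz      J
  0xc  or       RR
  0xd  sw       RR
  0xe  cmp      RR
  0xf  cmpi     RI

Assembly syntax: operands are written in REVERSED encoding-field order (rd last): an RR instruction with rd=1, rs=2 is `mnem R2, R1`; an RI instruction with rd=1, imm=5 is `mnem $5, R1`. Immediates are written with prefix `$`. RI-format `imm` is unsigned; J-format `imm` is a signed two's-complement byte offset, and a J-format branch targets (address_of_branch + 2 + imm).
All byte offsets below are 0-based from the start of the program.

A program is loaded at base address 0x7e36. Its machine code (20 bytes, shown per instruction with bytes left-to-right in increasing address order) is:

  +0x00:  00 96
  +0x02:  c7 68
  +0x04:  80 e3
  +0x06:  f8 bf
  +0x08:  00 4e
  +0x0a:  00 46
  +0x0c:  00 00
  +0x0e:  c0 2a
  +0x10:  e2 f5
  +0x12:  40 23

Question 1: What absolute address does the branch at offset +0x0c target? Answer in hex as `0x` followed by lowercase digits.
off 0x0c: read 00 00 as little → 0x0000
  op=0x0000>>12=0x0 ⇒ goto (J)
  imm@[11:0]=0x0 ⇒ $0
  target = base 0x7e36 + off 0x0c + 2 + imm 0 = 0x7e44

0x7e44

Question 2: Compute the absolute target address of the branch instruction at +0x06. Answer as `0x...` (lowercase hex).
@+06  little-endian(f8 bf) = 0xbff8
  opcode bits[15:12]=0xb: jnz/J
  imm@[11:0]=0xff8 (s12→-8) ⇒ $-8
  target = base 0x7e36 + off 0x06 + 2 + imm -8 = 0x7e36

0x7e36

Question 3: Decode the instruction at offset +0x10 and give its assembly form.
cmpi $482, R2

[10] e2 f5 → 0xf5e2
  op=0xf5e2>>12=0xf ⇒ cmpi (RI)
  rd@[11:9]=0x2 ⇒ R2
  imm@[8:0]=0x1e2 ⇒ $482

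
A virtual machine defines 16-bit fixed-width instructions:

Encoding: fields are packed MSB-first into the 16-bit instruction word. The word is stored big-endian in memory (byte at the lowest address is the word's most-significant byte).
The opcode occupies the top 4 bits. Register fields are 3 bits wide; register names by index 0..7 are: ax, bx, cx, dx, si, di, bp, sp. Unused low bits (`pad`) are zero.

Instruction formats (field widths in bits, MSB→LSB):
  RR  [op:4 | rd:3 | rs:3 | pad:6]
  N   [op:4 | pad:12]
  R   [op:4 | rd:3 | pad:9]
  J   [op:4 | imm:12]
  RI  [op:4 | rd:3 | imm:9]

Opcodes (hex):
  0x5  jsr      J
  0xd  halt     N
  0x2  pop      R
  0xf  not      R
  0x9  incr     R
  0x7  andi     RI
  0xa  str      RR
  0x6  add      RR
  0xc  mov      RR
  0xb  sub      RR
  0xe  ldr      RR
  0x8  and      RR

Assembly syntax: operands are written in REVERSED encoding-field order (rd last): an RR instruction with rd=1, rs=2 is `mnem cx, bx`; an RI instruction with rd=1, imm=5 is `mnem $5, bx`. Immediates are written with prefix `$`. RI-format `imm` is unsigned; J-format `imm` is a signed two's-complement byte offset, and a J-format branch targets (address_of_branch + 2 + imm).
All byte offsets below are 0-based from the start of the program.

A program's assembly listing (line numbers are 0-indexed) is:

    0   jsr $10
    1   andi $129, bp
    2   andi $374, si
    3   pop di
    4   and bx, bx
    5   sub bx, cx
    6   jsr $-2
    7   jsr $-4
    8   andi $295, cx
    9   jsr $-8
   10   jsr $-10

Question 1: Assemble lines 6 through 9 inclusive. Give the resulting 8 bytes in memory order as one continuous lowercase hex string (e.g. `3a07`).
5ffe5ffc75275ff8

line 6 (jsr): pack op=0x5:4|imm=-2:12 = 0x5ffe; big→ 5f fe
line 7 (jsr): pack op=0x5:4|imm=-4:12 = 0x5ffc; big→ 5f fc
line 8 (andi): pack op=0x7:4|rd=2:3|imm=295:9 = 0x7527; big→ 75 27
line 9 (jsr): pack op=0x5:4|imm=-8:12 = 0x5ff8; big→ 5f f8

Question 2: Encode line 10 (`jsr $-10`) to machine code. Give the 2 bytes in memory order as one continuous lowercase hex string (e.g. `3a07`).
5ff6

10. jsr fields op=0x5:4|imm=-10:12 → word 5ff6h → 5f f6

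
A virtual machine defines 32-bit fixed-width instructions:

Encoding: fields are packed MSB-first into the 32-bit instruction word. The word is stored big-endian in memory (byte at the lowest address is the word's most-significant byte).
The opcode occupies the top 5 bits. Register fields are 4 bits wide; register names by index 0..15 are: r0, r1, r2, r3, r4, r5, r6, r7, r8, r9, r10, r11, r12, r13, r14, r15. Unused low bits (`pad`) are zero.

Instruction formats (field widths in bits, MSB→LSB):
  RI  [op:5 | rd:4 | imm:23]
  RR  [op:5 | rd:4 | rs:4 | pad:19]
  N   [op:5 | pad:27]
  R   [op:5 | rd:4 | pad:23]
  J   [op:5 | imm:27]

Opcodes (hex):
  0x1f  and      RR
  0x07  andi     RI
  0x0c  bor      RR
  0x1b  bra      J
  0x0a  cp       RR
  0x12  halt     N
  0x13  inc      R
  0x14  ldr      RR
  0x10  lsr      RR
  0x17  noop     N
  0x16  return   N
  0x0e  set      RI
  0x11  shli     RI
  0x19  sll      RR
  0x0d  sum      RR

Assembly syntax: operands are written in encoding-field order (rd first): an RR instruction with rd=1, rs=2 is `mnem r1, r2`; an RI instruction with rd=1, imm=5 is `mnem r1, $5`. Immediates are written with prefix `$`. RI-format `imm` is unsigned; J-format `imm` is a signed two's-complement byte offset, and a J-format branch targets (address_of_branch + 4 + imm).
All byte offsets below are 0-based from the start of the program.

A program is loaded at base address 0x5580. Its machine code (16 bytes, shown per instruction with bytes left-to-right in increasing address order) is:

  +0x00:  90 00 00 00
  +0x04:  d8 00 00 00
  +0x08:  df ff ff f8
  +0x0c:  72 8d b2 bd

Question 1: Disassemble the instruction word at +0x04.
off 0x04: read d8 00 00 00 as big → 0xd8000000
  opcode bits[31:27]=0x1b: bra/J
  imm: (w>>0)&0x7ffffff=0x0 → $0

bra $0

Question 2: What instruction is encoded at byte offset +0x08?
bra $-8

[08] df ff ff f8 → 0xdffffff8
  op=0xdffffff8>>27=0x1b ⇒ bra (J)
  [26:0] imm=134217720 (s27→-8) = $-8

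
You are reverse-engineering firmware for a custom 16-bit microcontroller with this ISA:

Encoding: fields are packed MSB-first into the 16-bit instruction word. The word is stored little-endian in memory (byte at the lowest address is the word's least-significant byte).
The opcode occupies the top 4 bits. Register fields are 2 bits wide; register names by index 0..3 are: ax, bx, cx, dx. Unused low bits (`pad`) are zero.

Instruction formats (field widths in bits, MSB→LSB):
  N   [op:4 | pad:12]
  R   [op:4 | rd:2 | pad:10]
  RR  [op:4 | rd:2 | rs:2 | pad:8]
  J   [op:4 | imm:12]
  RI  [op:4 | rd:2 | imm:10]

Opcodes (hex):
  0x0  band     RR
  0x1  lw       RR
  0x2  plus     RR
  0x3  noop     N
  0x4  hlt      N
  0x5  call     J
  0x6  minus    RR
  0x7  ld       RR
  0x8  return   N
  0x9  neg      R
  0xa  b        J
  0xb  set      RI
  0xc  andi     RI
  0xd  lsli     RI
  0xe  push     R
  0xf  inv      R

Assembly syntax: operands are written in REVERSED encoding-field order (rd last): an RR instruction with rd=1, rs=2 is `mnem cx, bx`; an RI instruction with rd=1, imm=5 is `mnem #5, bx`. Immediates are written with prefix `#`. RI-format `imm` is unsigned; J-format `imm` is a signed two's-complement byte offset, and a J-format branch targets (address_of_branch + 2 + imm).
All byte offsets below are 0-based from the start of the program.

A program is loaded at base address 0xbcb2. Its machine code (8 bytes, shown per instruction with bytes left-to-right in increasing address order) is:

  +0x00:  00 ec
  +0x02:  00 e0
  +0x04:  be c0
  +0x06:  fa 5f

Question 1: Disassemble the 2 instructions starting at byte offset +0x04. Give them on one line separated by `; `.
andi #190, ax; call #-6

[04] be c0 → 0xc0be
  op=0xc0be>>12=0xc ⇒ andi (RI)
  rd@[11:10]=0x0 ⇒ ax
  imm@[9:0]=0xbe ⇒ #190
[06] fa 5f → 0x5ffa
  op=0x5ffa>>12=0x5 ⇒ call (J)
  imm@[11:0]=0xffa (s12→-6) ⇒ #-6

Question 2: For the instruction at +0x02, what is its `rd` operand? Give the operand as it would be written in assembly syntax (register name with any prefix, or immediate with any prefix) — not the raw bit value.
ax

+0x02: 00 e0 ⇒ word 0xe000 (little)
  top 4b → 0xe → push [R]
  [11:10] rd=0 = ax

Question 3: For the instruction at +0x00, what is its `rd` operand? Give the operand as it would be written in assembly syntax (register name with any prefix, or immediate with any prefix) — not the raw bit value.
dx

+0x00: 00 ec ⇒ word 0xec00 (little)
  op=0xec00>>12=0xe ⇒ push (R)
  rd: (w>>10)&0x3=0x3 → dx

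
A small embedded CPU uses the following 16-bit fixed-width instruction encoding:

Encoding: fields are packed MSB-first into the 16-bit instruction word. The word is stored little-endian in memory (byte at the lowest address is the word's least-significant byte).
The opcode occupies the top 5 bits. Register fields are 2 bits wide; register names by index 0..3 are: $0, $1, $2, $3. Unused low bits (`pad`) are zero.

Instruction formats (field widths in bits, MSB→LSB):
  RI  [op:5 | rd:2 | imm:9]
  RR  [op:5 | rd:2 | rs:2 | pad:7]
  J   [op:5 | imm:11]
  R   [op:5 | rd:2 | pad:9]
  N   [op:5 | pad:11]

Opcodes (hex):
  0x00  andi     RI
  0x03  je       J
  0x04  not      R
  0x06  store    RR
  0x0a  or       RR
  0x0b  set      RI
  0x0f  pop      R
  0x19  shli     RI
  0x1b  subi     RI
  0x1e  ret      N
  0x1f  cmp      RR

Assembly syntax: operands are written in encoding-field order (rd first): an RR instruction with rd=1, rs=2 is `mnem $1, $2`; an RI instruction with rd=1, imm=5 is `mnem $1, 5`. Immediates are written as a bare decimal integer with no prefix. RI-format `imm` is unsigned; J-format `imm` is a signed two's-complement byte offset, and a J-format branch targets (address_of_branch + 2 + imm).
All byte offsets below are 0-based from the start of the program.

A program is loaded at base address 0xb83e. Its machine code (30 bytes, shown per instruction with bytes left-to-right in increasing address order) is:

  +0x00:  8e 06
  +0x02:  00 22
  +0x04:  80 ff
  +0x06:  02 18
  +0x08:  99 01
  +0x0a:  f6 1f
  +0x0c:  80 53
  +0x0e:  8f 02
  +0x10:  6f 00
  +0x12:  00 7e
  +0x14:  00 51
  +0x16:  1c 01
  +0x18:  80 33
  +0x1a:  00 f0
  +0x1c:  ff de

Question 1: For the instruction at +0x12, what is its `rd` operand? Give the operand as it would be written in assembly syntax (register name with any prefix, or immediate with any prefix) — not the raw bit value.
$3

[12] 00 7e → 0x7e00
  op=0x7e00>>11=0xf ⇒ pop (R)
  [10:9] rd=3 = $3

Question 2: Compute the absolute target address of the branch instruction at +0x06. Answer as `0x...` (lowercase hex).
0xb848

@+06  little-endian(02 18) = 0x1802
  top 5b → 0x3 → je [J]
  imm: (w>>0)&0x7ff=0x2 → 2
  target = base 0xb83e + off 0x06 + 2 + imm 2 = 0xb848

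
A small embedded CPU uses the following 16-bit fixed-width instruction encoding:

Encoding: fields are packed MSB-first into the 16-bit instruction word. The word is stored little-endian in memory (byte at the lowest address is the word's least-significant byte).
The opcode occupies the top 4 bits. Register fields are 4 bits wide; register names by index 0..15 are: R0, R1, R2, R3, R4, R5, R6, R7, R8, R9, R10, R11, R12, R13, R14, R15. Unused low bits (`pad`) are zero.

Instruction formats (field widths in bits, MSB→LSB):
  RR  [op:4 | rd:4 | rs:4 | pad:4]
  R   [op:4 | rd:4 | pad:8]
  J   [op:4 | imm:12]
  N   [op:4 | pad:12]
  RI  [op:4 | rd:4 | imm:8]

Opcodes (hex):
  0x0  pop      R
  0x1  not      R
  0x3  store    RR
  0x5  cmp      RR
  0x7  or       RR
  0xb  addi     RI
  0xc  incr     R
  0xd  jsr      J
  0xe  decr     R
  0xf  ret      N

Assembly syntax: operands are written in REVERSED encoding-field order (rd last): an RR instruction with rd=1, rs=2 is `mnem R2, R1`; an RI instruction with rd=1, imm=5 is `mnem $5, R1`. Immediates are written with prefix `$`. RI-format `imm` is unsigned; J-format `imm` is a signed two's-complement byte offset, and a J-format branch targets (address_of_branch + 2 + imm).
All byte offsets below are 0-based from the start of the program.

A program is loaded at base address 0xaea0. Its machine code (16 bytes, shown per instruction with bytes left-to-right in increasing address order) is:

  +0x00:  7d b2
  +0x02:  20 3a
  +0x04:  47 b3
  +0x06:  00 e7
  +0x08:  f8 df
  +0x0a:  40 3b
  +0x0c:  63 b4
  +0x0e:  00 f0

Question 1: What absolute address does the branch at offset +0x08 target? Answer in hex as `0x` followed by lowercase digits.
+0x08: f8 df ⇒ word 0xdff8 (little)
  opcode bits[15:12]=0xd: jsr/J
  [11:0] imm=4088 (s12→-8) = $-8
  target = base 0xaea0 + off 0x08 + 2 + imm -8 = 0xaea2

0xaea2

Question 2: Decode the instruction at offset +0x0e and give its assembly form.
[0e] 00 f0 → 0xf000
  op=0xf000>>12=0xf ⇒ ret (N)

ret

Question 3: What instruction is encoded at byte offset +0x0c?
off 0x0c: read 63 b4 as little → 0xb463
  op=0xb463>>12=0xb ⇒ addi (RI)
  rd@[11:8]=0x4 ⇒ R4
  imm@[7:0]=0x63 ⇒ $99

addi $99, R4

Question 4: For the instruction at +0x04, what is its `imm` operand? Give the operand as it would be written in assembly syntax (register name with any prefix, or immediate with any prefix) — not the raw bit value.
$71

[04] 47 b3 → 0xb347
  op=0xb347>>12=0xb ⇒ addi (RI)
  rd: (w>>8)&0xf=0x3 → R3
  imm: (w>>0)&0xff=0x47 → $71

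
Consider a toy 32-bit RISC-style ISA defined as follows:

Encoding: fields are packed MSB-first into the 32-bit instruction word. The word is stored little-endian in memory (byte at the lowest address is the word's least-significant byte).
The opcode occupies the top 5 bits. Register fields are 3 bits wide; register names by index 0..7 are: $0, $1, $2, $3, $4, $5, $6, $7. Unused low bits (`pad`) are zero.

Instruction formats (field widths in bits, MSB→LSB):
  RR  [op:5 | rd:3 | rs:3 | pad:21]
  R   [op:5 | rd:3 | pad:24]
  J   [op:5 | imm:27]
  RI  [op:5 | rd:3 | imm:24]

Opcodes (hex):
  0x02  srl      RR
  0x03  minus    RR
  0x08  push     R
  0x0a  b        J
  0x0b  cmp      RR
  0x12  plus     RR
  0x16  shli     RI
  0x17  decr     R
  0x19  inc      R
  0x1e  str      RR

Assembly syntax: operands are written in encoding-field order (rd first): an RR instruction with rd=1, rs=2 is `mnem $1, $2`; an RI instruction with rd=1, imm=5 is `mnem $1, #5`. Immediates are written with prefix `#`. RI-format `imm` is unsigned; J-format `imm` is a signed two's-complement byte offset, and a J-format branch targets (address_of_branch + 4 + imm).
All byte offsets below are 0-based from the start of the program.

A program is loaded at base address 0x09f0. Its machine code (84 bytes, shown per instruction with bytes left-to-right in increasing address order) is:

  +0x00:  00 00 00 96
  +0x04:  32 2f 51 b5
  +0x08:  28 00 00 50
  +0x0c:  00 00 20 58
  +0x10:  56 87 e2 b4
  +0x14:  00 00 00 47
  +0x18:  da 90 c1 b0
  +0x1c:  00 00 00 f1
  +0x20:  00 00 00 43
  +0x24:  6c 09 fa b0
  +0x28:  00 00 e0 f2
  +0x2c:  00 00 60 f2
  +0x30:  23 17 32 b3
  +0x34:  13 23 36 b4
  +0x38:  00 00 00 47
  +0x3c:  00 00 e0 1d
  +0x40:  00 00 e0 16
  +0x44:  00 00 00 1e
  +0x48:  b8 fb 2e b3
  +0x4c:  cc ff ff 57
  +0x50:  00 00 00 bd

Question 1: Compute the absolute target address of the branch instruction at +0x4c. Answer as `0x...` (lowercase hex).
+0x4c: cc ff ff 57 ⇒ word 0x57ffffcc (little)
  opcode bits[31:27]=0xa: b/J
  imm: (w>>0)&0x7ffffff=0x7ffffcc (s27→-52) → #-52
  target = base 0x09f0 + off 0x4c + 4 + imm -52 = 0x0a0c

0x0a0c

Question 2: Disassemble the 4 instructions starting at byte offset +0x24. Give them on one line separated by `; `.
shli $0, #16386412; str $2, $7; str $2, $3; shli $3, #3282723

[24] 6c 09 fa b0 → 0xb0fa096c
  opcode bits[31:27]=0x16: shli/RI
  rd@[26:24]=0x0 ⇒ $0
  imm@[23:0]=0xfa096c ⇒ #16386412
[28] 00 00 e0 f2 → 0xf2e00000
  opcode bits[31:27]=0x1e: str/RR
  rd@[26:24]=0x2 ⇒ $2
  rs@[23:21]=0x7 ⇒ $7
[2c] 00 00 60 f2 → 0xf2600000
  opcode bits[31:27]=0x1e: str/RR
  rd@[26:24]=0x2 ⇒ $2
  rs@[23:21]=0x3 ⇒ $3
[30] 23 17 32 b3 → 0xb3321723
  opcode bits[31:27]=0x16: shli/RI
  rd@[26:24]=0x3 ⇒ $3
  imm@[23:0]=0x321723 ⇒ #3282723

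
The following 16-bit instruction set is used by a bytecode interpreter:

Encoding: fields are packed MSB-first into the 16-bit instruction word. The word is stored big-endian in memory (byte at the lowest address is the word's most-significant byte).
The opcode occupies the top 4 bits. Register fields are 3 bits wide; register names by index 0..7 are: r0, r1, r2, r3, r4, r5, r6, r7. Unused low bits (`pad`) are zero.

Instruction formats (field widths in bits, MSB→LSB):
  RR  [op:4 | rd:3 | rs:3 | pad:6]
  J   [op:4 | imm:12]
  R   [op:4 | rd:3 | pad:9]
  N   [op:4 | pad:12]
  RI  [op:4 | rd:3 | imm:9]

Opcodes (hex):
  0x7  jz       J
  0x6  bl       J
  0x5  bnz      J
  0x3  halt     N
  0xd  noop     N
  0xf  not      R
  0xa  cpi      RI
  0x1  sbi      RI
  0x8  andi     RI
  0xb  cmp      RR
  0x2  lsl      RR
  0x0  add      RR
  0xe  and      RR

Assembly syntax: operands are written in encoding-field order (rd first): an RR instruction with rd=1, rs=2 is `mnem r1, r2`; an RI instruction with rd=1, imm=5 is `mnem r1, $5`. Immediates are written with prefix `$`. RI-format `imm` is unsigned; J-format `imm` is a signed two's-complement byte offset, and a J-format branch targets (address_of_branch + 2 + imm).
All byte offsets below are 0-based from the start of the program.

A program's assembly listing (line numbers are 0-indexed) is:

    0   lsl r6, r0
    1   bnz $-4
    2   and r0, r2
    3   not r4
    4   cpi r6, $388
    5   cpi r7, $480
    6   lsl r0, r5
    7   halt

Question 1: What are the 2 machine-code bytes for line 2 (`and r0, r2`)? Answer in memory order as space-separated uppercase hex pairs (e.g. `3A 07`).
L2: and op=0xe:4|rd=0:3|rs=2:3|pad=0:6 ⇒ 0xe080 ⇒ big e0 80

E0 80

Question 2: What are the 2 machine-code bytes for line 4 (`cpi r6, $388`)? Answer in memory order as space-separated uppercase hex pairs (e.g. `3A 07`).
AD 84

line 4 (cpi): pack op=0xa:4|rd=6:3|imm=388:9 = 0xad84; big→ ad 84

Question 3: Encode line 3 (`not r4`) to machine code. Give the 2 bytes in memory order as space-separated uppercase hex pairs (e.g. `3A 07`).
line 3 (not): pack op=0xf:4|rd=4:3|pad=0:9 = 0xf800; big→ f8 00

F8 00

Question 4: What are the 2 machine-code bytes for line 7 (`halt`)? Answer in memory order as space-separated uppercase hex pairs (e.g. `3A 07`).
30 00

L7: halt op=0x3:4|pad=0:12 ⇒ 0x3000 ⇒ big 30 00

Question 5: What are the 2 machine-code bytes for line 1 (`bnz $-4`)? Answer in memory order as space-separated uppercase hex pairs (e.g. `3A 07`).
1. bnz fields op=0x5:4|imm=-4:12 → word 5ffch → 5f fc

5F FC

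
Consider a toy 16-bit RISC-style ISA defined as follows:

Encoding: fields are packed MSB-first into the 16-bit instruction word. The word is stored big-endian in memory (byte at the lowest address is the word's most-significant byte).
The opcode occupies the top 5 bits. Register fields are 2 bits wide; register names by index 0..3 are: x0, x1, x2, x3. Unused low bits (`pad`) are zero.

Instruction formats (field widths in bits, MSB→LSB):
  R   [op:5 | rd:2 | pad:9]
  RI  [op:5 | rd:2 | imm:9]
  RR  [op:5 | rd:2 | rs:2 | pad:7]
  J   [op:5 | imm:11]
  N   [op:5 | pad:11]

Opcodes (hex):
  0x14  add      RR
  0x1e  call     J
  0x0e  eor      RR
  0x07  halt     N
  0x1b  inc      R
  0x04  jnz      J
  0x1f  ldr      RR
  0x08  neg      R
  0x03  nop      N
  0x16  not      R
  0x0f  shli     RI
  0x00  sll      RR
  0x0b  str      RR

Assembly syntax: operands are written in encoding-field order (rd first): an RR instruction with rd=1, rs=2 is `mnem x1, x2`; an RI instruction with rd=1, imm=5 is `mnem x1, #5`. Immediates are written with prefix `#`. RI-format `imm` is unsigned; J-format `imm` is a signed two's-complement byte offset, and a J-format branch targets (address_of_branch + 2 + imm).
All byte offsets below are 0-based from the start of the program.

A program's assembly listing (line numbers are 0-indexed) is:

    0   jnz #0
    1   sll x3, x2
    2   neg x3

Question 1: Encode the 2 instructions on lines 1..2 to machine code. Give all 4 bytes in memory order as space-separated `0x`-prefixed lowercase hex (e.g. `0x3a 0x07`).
0x07 0x00 0x46 0x00

line 1 (sll): pack op=0x0:5|rd=3:2|rs=2:2|pad=0:7 = 0x0700; big→ 07 00
line 2 (neg): pack op=0x8:5|rd=3:2|pad=0:9 = 0x4600; big→ 46 00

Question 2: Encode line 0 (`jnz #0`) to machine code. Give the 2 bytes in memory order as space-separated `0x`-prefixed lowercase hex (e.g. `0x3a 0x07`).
0. jnz fields op=0x4:5|imm=0:11 → word 2000h → 20 00

0x20 0x00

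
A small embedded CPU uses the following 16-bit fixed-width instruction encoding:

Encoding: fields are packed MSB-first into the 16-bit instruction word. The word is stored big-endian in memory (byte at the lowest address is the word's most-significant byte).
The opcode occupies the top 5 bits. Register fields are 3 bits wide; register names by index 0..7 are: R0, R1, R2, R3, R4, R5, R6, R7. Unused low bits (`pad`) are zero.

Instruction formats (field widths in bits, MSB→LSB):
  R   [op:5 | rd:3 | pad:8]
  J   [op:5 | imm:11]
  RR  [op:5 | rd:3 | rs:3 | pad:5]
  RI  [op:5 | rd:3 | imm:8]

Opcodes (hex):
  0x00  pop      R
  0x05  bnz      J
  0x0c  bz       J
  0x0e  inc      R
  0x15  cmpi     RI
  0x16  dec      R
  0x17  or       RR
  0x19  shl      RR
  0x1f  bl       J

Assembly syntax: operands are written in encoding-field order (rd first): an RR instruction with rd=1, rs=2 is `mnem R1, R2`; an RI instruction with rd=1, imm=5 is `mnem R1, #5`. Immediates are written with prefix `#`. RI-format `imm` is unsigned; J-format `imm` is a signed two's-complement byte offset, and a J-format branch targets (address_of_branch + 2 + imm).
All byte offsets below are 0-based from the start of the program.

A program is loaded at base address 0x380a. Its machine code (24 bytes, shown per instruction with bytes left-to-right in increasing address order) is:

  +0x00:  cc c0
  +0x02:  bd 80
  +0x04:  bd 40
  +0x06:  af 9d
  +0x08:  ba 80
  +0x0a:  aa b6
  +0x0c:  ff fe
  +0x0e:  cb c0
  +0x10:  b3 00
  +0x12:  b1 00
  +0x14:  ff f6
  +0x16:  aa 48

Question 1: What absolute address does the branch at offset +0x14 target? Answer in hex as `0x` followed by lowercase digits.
@+14  big-endian(ff f6) = 0xfff6
  top 5b → 0x1f → bl [J]
  imm: (w>>0)&0x7ff=0x7f6 (s11→-10) → #-10
  target = base 0x380a + off 0x14 + 2 + imm -10 = 0x3816

0x3816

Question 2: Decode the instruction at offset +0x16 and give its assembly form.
@+16  big-endian(aa 48) = 0xaa48
  top 5b → 0x15 → cmpi [RI]
  rd@[10:8]=0x2 ⇒ R2
  imm@[7:0]=0x48 ⇒ #72

cmpi R2, #72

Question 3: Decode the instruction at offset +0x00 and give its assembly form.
[00] cc c0 → 0xccc0
  op=0xccc0>>11=0x19 ⇒ shl (RR)
  [10:8] rd=4 = R4
  [7:5] rs=6 = R6

shl R4, R6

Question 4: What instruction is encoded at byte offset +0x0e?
shl R3, R6

+0x0e: cb c0 ⇒ word 0xcbc0 (big)
  op=0xcbc0>>11=0x19 ⇒ shl (RR)
  rd@[10:8]=0x3 ⇒ R3
  rs@[7:5]=0x6 ⇒ R6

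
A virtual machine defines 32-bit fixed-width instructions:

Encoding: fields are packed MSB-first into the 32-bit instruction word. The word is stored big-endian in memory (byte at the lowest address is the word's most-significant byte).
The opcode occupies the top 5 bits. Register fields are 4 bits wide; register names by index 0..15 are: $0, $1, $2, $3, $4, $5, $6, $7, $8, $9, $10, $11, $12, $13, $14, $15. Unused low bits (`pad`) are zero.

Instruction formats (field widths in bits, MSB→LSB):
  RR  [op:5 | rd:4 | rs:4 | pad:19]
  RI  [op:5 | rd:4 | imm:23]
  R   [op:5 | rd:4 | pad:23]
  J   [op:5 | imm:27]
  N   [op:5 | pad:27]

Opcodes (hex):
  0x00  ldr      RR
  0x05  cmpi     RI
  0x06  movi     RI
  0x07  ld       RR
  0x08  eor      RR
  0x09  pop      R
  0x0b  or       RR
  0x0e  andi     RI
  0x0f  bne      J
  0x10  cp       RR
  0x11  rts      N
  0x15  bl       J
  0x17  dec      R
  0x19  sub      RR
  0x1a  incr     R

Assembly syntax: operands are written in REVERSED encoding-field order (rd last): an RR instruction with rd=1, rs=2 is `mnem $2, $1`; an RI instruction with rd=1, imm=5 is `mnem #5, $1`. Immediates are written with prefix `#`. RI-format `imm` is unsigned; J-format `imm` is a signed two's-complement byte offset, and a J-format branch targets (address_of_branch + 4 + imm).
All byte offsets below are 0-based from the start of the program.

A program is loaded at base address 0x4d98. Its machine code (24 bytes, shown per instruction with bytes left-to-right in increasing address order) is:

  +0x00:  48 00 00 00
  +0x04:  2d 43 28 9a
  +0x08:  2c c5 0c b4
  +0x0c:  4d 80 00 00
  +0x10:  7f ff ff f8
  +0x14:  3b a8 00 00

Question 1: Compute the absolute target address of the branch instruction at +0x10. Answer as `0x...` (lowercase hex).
off 0x10: read 7f ff ff f8 as big → 0x7ffffff8
  opcode bits[31:27]=0xf: bne/J
  [26:0] imm=134217720 (s27→-8) = #-8
  target = base 0x4d98 + off 0x10 + 4 + imm -8 = 0x4da4

0x4da4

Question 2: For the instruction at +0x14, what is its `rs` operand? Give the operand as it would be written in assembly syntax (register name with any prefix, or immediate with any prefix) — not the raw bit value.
$5

+0x14: 3b a8 00 00 ⇒ word 0x3ba80000 (big)
  op=0x3ba80000>>27=0x7 ⇒ ld (RR)
  rd: (w>>23)&0xf=0x7 → $7
  rs: (w>>19)&0xf=0x5 → $5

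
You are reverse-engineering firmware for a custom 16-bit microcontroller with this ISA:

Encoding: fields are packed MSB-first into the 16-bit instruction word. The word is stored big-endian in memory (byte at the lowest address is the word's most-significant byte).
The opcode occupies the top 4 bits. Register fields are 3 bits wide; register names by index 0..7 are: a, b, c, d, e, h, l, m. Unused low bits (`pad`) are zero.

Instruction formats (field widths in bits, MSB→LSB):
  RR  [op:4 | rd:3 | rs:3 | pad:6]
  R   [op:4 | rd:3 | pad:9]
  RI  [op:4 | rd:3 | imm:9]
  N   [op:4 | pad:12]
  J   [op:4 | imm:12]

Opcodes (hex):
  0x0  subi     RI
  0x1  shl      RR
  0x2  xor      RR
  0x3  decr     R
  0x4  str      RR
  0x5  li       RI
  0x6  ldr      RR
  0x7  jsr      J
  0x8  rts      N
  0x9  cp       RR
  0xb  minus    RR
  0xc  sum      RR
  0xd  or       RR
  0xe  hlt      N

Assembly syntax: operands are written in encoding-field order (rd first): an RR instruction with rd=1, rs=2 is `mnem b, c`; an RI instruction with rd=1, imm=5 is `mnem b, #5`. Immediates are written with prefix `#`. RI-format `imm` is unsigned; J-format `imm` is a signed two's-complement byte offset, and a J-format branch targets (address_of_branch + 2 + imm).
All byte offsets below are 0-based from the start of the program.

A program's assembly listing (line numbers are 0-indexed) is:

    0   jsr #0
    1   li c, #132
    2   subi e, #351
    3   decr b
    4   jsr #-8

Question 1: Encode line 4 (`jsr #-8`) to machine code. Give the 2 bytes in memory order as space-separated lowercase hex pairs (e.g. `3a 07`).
L4: jsr op=0x7:4|imm=-8:12 ⇒ 0x7ff8 ⇒ big 7f f8

7f f8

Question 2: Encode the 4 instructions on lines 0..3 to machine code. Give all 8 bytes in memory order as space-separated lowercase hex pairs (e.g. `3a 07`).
70 00 54 84 09 5f 32 00

line 0 (jsr): pack op=0x7:4|imm=0:12 = 0x7000; big→ 70 00
line 1 (li): pack op=0x5:4|rd=2:3|imm=132:9 = 0x5484; big→ 54 84
line 2 (subi): pack op=0x0:4|rd=4:3|imm=351:9 = 0x095f; big→ 09 5f
line 3 (decr): pack op=0x3:4|rd=1:3|pad=0:9 = 0x3200; big→ 32 00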